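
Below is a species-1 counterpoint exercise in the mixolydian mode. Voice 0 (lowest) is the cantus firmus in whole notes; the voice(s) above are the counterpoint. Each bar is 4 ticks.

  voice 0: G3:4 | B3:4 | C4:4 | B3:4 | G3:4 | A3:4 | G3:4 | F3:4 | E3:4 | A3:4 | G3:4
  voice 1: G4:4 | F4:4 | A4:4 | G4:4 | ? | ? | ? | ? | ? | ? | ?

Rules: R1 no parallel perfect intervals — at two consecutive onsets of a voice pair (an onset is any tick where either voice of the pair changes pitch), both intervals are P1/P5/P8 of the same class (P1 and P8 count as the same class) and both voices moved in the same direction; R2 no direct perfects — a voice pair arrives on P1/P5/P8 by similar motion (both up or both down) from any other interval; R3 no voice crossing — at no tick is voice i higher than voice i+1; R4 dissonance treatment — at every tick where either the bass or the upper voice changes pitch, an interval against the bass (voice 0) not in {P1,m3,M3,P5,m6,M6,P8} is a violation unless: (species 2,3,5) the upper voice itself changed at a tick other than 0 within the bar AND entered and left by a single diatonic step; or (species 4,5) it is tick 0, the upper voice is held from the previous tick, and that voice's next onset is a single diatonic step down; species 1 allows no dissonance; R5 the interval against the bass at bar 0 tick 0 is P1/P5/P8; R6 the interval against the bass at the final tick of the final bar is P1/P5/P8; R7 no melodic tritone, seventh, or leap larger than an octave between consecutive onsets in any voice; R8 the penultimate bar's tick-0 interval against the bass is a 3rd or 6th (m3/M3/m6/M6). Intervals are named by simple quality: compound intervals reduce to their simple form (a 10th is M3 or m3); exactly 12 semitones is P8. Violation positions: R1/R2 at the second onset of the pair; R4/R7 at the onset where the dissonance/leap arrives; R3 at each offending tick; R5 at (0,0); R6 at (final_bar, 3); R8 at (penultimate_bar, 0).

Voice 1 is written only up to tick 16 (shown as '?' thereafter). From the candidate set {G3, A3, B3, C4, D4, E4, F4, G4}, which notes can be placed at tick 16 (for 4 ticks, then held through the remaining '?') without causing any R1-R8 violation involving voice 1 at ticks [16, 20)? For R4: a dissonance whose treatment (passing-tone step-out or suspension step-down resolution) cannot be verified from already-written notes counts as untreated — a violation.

G3: violates R2
A3: violates R4,R7
B3: legal
C4: violates R4
D4: violates R2
E4: legal
F4: violates R4
G4: legal

{B3, E4, G4}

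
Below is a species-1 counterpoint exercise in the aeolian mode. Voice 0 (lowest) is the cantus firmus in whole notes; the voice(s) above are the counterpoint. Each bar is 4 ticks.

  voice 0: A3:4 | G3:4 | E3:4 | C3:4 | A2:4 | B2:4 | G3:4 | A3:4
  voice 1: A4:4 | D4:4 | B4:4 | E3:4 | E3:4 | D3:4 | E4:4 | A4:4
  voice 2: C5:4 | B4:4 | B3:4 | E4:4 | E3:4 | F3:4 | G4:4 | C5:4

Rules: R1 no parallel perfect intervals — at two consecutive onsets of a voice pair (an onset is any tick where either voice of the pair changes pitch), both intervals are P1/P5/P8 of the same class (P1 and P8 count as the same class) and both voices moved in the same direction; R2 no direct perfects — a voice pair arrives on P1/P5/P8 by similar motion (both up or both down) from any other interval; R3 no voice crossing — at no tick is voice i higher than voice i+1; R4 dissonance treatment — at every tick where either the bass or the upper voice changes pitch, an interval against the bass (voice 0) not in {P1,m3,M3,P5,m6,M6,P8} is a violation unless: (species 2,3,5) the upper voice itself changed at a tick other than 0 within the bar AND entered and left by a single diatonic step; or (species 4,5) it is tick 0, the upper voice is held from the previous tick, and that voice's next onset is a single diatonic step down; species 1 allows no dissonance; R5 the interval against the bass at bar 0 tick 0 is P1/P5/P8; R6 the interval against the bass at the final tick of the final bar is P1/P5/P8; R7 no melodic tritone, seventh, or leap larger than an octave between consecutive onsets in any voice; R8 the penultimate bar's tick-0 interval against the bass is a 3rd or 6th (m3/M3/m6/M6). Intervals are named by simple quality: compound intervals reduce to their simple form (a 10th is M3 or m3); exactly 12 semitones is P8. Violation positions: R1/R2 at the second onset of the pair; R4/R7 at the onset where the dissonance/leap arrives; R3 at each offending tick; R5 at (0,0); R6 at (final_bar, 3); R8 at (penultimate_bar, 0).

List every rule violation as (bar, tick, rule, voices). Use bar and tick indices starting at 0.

bar 0: v0=A3 v1=A4 v2=C5 downbeat m3
bar 1: v0=G3 v1=D4 v2=B4 downbeat M3
bar 2: v0=E3 v1=B4 v2=B3 downbeat P5
bar 3: v0=C3 v1=E3 v2=E4 downbeat M3
bar 4: v0=A2 v1=E3 v2=E3 downbeat P5
bar 5: v0=B2 v1=D3 v2=F3 downbeat TT
bar 6: v0=G3 v1=E4 v2=G4 downbeat P8
bar 7: v0=A3 v1=A4 v2=C5 downbeat m3
  -> R5 @ bar 0 tick 0 v(0, 2): opens on m3
  -> R2 @ bar 1 tick 0 v(0, 1): A3/A4 P8 -> G3/D4 P5 similar
  -> R2 @ bar 2 tick 0 v(0, 2): G3/B4 M3 -> E3/B3 P5 similar
  -> R3 @ bar 2 tick 0 v(1, 2): B4 above B3
  -> R3 @ bar 2 tick 1 v(1, 2): B4 above B3
  -> R3 @ bar 2 tick 2 v(1, 2): B4 above B3
  -> R3 @ bar 2 tick 3 v(1, 2): B4 above B3
  -> R7 @ bar 3 tick 0 v(1,): B4->E3 leap 19st
  -> R2 @ bar 4 tick 0 v(0, 2): C3/E4 M3 -> A2/E3 P5 similar
  -> R4 @ bar 5 tick 0 v(0, 2): B2/F3 TT untreated
  -> R2 @ bar 6 tick 0 v(0, 2): B2/F3 TT -> G3/G4 P8 similar
  -> R7 @ bar 6 tick 0 v(1,): D3->E4 leap 14st
  -> R7 @ bar 6 tick 0 v(2,): F3->G4 leap 14st
  -> R8 @ bar 6 tick 0 v(0, 2): penult P8 not 3rd/6th
  -> R2 @ bar 7 tick 0 v(0, 1): G3/E4 M6 -> A3/A4 P8 similar
  -> R6 @ bar 7 tick 3 v(0, 2): closes on m3

(0, 0, R5, (0, 2))
(1, 0, R2, (0, 1))
(2, 0, R2, (0, 2))
(2, 0, R3, (1, 2))
(2, 1, R3, (1, 2))
(2, 2, R3, (1, 2))
(2, 3, R3, (1, 2))
(3, 0, R7, (1,))
(4, 0, R2, (0, 2))
(5, 0, R4, (0, 2))
(6, 0, R2, (0, 2))
(6, 0, R7, (1,))
(6, 0, R7, (2,))
(6, 0, R8, (0, 2))
(7, 0, R2, (0, 1))
(7, 3, R6, (0, 2))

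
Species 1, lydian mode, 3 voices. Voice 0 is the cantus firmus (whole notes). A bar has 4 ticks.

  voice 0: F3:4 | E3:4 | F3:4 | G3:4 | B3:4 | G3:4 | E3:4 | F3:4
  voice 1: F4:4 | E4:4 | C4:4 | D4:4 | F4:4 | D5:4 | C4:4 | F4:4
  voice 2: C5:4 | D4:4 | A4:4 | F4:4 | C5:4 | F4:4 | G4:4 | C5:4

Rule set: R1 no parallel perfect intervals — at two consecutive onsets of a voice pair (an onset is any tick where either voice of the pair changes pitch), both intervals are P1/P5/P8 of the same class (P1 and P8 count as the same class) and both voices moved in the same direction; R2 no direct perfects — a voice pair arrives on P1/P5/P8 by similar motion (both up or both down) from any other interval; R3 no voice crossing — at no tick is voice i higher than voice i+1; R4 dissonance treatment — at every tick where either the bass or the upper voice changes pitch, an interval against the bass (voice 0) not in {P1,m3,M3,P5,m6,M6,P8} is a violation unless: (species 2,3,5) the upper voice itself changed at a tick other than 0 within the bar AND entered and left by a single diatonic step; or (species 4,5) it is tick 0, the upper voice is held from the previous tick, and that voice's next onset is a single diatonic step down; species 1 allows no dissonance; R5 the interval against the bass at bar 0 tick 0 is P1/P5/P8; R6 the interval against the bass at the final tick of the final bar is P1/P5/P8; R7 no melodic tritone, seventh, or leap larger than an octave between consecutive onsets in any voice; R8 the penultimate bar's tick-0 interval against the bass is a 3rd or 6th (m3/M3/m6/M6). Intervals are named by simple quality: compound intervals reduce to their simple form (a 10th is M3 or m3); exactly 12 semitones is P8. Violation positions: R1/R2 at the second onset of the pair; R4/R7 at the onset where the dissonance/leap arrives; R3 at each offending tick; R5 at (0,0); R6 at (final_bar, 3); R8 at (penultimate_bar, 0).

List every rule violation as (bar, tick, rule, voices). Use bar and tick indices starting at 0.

(1, 0, R1, (0, 1))
(1, 0, R3, (1, 2))
(1, 0, R4, (0, 2))
(1, 0, R7, (2,))
(1, 1, R3, (1, 2))
(1, 2, R3, (1, 2))
(1, 3, R3, (1, 2))
(3, 0, R1, (0, 1))
(3, 0, R4, (0, 2))
(4, 0, R2, (1, 2))
(4, 0, R4, (0, 1))
(4, 0, R4, (0, 2))
(5, 0, R3, (1, 2))
(5, 0, R4, (0, 2))
(5, 1, R3, (1, 2))
(5, 2, R3, (1, 2))
(5, 3, R3, (1, 2))
(6, 0, R7, (1,))
(7, 0, R1, (1, 2))
(7, 0, R2, (0, 1))
(7, 0, R2, (0, 2))

bar 0: v0=F3 v1=F4 v2=C5 downbeat P5
bar 1: v0=E3 v1=E4 v2=D4 downbeat m7
bar 2: v0=F3 v1=C4 v2=A4 downbeat M3
bar 3: v0=G3 v1=D4 v2=F4 downbeat m7
bar 4: v0=B3 v1=F4 v2=C5 downbeat m2
bar 5: v0=G3 v1=D5 v2=F4 downbeat m7
bar 6: v0=E3 v1=C4 v2=G4 downbeat m3
bar 7: v0=F3 v1=F4 v2=C5 downbeat P5
  -> R1 @ bar 1 tick 0 v(0, 1): F3/F4 P8 -> E3/E4 P8 similar
  -> R3 @ bar 1 tick 0 v(1, 2): E4 above D4
  -> R4 @ bar 1 tick 0 v(0, 2): E3/D4 m7 untreated
  -> R7 @ bar 1 tick 0 v(2,): C5->D4 leap 10st
  -> R3 @ bar 1 tick 1 v(1, 2): E4 above D4
  -> R3 @ bar 1 tick 2 v(1, 2): E4 above D4
  -> R3 @ bar 1 tick 3 v(1, 2): E4 above D4
  -> R1 @ bar 3 tick 0 v(0, 1): F3/C4 P5 -> G3/D4 P5 similar
  -> R4 @ bar 3 tick 0 v(0, 2): G3/F4 m7 untreated
  -> R2 @ bar 4 tick 0 v(1, 2): D4/F4 m3 -> F4/C5 P5 similar
  -> R4 @ bar 4 tick 0 v(0, 1): B3/F4 TT untreated
  -> R4 @ bar 4 tick 0 v(0, 2): B3/C5 m2 untreated
  -> R3 @ bar 5 tick 0 v(1, 2): D5 above F4
  -> R4 @ bar 5 tick 0 v(0, 2): G3/F4 m7 untreated
  -> R3 @ bar 5 tick 1 v(1, 2): D5 above F4
  -> R3 @ bar 5 tick 2 v(1, 2): D5 above F4
  -> R3 @ bar 5 tick 3 v(1, 2): D5 above F4
  -> R7 @ bar 6 tick 0 v(1,): D5->C4 leap 14st
  -> R1 @ bar 7 tick 0 v(1, 2): C4/G4 P5 -> F4/C5 P5 similar
  -> R2 @ bar 7 tick 0 v(0, 1): E3/C4 m6 -> F3/F4 P8 similar
  -> R2 @ bar 7 tick 0 v(0, 2): E3/G4 m3 -> F3/C5 P5 similar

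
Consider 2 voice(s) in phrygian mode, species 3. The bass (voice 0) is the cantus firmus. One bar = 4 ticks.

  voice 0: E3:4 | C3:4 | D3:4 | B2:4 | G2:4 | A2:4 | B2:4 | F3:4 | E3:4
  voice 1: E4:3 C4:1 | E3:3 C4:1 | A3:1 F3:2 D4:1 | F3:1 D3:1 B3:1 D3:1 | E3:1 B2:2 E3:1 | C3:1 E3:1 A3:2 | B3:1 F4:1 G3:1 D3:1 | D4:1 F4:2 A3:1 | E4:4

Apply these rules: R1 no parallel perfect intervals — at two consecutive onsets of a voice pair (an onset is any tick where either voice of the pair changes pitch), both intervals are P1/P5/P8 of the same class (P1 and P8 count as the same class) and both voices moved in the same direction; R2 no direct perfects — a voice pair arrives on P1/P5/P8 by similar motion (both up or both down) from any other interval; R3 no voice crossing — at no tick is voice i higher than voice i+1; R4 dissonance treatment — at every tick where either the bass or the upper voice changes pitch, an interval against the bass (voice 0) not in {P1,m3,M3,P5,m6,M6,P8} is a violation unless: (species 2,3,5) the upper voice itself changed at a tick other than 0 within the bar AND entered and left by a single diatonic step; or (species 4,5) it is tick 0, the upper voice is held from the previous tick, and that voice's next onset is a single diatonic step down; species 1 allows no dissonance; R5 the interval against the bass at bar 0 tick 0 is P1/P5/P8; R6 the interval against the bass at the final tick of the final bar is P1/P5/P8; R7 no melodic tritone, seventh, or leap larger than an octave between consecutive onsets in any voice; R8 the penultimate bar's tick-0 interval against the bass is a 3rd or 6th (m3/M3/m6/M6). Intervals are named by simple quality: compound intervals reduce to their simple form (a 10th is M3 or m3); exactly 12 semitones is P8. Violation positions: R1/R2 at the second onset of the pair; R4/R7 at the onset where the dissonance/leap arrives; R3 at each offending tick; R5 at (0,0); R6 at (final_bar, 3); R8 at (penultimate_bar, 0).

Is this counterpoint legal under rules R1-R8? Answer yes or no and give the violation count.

No (6 violations)

bar 0: v0=E3 v1=E4 (P8)
bar 1: v0=C3 v1=E3 (M3)
bar 2: v0=D3 v1=A3 (P5)
bar 3: v0=B2 v1=F3 (TT)
bar 4: v0=G2 v1=E3 (M6)
bar 5: v0=A2 v1=C3 (m3)
bar 6: v0=B2 v1=B3 (P8)
bar 7: v0=F3 v1=D4 (M6)
bar 8: v0=E3 v1=E4 (P8)
  R4 @ bar3.0: B2/F3 TT untreated
  R1 @ bar6.0: A2/A3 P8 -> B2/B3 P8 similar
  R4 @ bar6.1: B2/F4 TT untreated
  R7 @ bar6.1: B3->F4 leap 6st
  R7 @ bar6.2: F4->G3 leap 10st
  R7 @ bar7.0: B2->F3 leap 6st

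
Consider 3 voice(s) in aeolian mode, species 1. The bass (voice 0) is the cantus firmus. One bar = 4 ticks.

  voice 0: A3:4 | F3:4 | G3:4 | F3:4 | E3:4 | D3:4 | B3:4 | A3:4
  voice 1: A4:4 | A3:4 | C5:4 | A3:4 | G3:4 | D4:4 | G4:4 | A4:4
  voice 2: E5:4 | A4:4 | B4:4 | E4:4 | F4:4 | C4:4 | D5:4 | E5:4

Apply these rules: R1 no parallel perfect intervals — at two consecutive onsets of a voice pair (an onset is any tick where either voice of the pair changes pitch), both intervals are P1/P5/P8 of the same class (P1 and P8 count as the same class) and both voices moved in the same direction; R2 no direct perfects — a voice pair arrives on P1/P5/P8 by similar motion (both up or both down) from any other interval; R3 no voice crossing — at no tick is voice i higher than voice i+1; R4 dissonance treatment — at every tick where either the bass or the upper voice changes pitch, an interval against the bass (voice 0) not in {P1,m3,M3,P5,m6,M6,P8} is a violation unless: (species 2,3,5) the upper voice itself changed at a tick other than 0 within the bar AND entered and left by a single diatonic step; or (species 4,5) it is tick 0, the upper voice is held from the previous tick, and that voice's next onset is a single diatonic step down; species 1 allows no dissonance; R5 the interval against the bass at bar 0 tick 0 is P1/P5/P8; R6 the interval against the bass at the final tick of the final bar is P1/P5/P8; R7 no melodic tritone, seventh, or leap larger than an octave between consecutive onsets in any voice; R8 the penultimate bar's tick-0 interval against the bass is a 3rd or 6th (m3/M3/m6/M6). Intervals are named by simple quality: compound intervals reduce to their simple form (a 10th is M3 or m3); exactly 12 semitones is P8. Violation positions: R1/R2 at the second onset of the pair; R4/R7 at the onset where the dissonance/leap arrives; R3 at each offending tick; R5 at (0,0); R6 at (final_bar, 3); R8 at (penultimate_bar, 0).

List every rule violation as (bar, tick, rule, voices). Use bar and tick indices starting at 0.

bar 0: v0=A3 v1=A4 v2=E5 downbeat P5
bar 1: v0=F3 v1=A3 v2=A4 downbeat M3
bar 2: v0=G3 v1=C5 v2=B4 downbeat M3
bar 3: v0=F3 v1=A3 v2=E4 downbeat M7
bar 4: v0=E3 v1=G3 v2=F4 downbeat m2
bar 5: v0=D3 v1=D4 v2=C4 downbeat m7
bar 6: v0=B3 v1=G4 v2=D5 downbeat m3
bar 7: v0=A3 v1=A4 v2=E5 downbeat P5
  -> R2 @ bar 1 tick 0 v(1, 2): A4/E5 P5 -> A3/A4 P8 similar
  -> R3 @ bar 2 tick 0 v(1, 2): C5 above B4
  -> R4 @ bar 2 tick 0 v(0, 1): G3/C5 P4 untreated
  -> R7 @ bar 2 tick 0 v(1,): A3->C5 leap 15st
  -> R3 @ bar 2 tick 1 v(1, 2): C5 above B4
  -> R3 @ bar 2 tick 2 v(1, 2): C5 above B4
  -> R3 @ bar 2 tick 3 v(1, 2): C5 above B4
  -> R2 @ bar 3 tick 0 v(1, 2): C5/B4 m2 -> A3/E4 P5 similar
  -> R4 @ bar 3 tick 0 v(0, 2): F3/E4 M7 untreated
  -> R7 @ bar 3 tick 0 v(1,): C5->A3 leap 15st
  -> R4 @ bar 4 tick 0 v(0, 2): E3/F4 m2 untreated
  -> R3 @ bar 5 tick 0 v(1, 2): D4 above C4
  -> R4 @ bar 5 tick 0 v(0, 2): D3/C4 m7 untreated
  -> R3 @ bar 5 tick 1 v(1, 2): D4 above C4
  -> R3 @ bar 5 tick 2 v(1, 2): D4 above C4
  -> R3 @ bar 5 tick 3 v(1, 2): D4 above C4
  -> R2 @ bar 6 tick 0 v(1, 2): D4/C4 M2 -> G4/D5 P5 similar
  -> R7 @ bar 6 tick 0 v(2,): C4->D5 leap 14st
  -> R1 @ bar 7 tick 0 v(1, 2): G4/D5 P5 -> A4/E5 P5 similar

(1, 0, R2, (1, 2))
(2, 0, R3, (1, 2))
(2, 0, R4, (0, 1))
(2, 0, R7, (1,))
(2, 1, R3, (1, 2))
(2, 2, R3, (1, 2))
(2, 3, R3, (1, 2))
(3, 0, R2, (1, 2))
(3, 0, R4, (0, 2))
(3, 0, R7, (1,))
(4, 0, R4, (0, 2))
(5, 0, R3, (1, 2))
(5, 0, R4, (0, 2))
(5, 1, R3, (1, 2))
(5, 2, R3, (1, 2))
(5, 3, R3, (1, 2))
(6, 0, R2, (1, 2))
(6, 0, R7, (2,))
(7, 0, R1, (1, 2))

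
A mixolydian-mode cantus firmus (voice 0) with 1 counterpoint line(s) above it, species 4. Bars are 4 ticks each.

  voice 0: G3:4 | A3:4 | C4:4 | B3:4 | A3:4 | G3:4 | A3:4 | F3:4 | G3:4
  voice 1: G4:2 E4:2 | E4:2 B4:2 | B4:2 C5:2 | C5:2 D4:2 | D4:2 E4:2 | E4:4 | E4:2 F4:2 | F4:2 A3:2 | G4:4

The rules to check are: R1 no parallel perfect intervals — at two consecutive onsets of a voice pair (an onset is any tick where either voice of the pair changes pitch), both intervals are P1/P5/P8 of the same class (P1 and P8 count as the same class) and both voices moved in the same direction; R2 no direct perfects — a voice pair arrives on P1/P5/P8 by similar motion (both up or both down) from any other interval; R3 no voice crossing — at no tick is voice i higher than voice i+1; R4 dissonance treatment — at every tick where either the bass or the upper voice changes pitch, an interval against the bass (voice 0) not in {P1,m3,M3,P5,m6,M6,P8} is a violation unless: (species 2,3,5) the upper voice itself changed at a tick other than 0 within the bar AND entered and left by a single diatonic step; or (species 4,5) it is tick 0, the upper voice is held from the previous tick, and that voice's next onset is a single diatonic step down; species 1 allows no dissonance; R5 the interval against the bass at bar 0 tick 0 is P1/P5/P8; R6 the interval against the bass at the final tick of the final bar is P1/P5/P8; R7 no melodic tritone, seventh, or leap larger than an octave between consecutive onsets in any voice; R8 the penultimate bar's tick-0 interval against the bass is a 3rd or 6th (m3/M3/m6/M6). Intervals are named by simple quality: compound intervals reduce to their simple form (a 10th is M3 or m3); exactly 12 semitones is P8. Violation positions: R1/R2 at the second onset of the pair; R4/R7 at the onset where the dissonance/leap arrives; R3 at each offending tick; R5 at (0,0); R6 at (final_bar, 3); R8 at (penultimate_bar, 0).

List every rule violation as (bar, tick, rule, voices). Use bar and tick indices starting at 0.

(1, 2, R4, (0, 1))
(2, 0, R4, (0, 1))
(3, 0, R4, (0, 1))
(3, 2, R7, (1,))
(4, 0, R4, (0, 1))
(7, 0, R8, (0, 1))
(8, 0, R2, (0, 1))
(8, 0, R7, (1,))

bar 0: v0=G3 v1=G4 downbeat P8
bar 1: v0=A3 v1=E4 downbeat P5
bar 2: v0=C4 v1=B4 downbeat M7
bar 3: v0=B3 v1=C5 downbeat m2
bar 4: v0=A3 v1=D4 downbeat P4
bar 5: v0=G3 v1=E4 downbeat M6
bar 6: v0=A3 v1=E4 downbeat P5
bar 7: v0=F3 v1=F4 downbeat P8
bar 8: v0=G3 v1=G4 downbeat P8
  -> R4 @ bar 1 tick 2 v(0, 1): A3/B4 M2 untreated
  -> R4 @ bar 2 tick 0 v(0, 1): C4/B4 M7 untreated
  -> R4 @ bar 3 tick 0 v(0, 1): B3/C5 m2 untreated
  -> R7 @ bar 3 tick 2 v(1,): C5->D4 leap 10st
  -> R4 @ bar 4 tick 0 v(0, 1): A3/D4 P4 untreated
  -> R8 @ bar 7 tick 0 v(0, 1): penult P8 not 3rd/6th
  -> R2 @ bar 8 tick 0 v(0, 1): F3/A3 M3 -> G3/G4 P8 similar
  -> R7 @ bar 8 tick 0 v(1,): A3->G4 leap 10st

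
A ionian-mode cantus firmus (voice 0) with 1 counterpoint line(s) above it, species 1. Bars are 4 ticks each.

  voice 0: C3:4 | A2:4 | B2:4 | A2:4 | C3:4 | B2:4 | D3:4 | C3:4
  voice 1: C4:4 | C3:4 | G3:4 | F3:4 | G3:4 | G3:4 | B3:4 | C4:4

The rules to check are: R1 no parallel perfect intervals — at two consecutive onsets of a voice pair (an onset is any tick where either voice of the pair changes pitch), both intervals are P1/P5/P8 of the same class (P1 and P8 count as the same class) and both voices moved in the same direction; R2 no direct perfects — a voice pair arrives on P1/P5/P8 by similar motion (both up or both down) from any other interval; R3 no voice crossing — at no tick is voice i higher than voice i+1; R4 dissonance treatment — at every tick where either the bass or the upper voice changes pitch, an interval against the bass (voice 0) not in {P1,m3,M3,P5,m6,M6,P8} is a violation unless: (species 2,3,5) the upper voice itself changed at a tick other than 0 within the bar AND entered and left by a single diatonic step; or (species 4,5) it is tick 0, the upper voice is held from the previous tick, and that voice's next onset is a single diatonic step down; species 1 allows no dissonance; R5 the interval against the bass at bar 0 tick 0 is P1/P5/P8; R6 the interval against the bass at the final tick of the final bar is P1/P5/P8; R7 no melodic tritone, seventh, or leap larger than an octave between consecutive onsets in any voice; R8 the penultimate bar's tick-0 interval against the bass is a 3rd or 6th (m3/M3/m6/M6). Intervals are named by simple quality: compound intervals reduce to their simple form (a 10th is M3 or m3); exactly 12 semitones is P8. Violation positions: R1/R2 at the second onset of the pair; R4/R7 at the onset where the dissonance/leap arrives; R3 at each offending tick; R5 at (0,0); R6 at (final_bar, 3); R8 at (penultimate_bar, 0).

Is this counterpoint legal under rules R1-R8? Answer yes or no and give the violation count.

No (1 violations)

bar 0: v0=C3 v1=C4 (P8)
bar 1: v0=A2 v1=C3 (m3)
bar 2: v0=B2 v1=G3 (m6)
bar 3: v0=A2 v1=F3 (m6)
bar 4: v0=C3 v1=G3 (P5)
bar 5: v0=B2 v1=G3 (m6)
bar 6: v0=D3 v1=B3 (M6)
bar 7: v0=C3 v1=C4 (P8)
  R2 @ bar4.0: A2/F3 m6 -> C3/G3 P5 similar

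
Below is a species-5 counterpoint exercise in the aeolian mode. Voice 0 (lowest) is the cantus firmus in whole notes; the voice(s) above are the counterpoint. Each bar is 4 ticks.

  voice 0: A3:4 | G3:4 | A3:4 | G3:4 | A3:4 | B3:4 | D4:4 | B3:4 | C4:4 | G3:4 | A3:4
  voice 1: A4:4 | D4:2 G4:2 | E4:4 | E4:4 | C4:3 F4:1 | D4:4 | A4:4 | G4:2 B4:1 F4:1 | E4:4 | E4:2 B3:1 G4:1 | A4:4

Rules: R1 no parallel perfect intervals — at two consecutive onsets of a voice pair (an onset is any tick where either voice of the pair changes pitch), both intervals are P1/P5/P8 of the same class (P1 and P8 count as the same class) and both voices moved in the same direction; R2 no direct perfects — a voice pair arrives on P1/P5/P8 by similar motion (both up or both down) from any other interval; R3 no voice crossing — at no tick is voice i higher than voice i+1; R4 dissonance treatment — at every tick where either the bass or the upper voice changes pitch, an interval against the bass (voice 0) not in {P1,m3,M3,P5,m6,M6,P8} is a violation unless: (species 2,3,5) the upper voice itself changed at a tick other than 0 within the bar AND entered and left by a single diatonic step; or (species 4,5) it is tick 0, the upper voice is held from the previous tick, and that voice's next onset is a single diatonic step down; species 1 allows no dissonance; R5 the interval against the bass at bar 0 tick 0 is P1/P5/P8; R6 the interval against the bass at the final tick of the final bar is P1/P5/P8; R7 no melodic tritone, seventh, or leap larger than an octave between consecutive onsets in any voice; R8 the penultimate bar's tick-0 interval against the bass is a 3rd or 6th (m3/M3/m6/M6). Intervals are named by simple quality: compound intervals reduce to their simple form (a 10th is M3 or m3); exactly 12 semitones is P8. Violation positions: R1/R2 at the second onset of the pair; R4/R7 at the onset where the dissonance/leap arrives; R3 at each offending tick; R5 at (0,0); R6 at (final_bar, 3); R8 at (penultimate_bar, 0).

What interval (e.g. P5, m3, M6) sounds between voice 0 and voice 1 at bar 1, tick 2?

voice 0=G3 voice 1=G4 -> P8

P8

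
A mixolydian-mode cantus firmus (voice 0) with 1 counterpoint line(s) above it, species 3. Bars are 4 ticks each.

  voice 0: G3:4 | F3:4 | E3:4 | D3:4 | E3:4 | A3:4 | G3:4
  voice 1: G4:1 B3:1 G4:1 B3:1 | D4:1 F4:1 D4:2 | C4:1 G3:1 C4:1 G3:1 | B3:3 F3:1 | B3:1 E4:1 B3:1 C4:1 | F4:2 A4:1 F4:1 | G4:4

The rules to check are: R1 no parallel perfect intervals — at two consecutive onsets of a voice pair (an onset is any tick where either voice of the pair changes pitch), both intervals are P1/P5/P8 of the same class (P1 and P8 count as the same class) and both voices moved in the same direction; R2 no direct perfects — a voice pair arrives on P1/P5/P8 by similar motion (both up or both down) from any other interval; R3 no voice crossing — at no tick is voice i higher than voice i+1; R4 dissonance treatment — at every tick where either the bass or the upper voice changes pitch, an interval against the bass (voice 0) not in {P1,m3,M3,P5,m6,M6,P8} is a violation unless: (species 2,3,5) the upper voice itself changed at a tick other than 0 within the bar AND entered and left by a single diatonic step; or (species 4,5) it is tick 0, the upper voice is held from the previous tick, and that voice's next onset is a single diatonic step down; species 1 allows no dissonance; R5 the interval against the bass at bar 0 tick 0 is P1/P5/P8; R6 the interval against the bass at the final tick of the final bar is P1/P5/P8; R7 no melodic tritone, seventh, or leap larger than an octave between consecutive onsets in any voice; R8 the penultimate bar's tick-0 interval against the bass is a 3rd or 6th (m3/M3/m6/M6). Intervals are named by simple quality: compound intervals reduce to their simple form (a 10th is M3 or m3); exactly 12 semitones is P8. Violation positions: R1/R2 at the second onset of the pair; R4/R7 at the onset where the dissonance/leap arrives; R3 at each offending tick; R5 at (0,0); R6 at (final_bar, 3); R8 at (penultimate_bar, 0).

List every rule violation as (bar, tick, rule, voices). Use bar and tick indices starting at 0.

(3, 3, R7, (1,))
(4, 0, R2, (0, 1))
(4, 0, R7, (1,))

bar 0: v0=G3 v1=G4 downbeat P8
bar 1: v0=F3 v1=D4 downbeat M6
bar 2: v0=E3 v1=C4 downbeat m6
bar 3: v0=D3 v1=B3 downbeat M6
bar 4: v0=E3 v1=B3 downbeat P5
bar 5: v0=A3 v1=F4 downbeat m6
bar 6: v0=G3 v1=G4 downbeat P8
  -> R7 @ bar 3 tick 3 v(1,): B3->F3 leap 6st
  -> R2 @ bar 4 tick 0 v(0, 1): D3/F3 m3 -> E3/B3 P5 similar
  -> R7 @ bar 4 tick 0 v(1,): F3->B3 leap 6st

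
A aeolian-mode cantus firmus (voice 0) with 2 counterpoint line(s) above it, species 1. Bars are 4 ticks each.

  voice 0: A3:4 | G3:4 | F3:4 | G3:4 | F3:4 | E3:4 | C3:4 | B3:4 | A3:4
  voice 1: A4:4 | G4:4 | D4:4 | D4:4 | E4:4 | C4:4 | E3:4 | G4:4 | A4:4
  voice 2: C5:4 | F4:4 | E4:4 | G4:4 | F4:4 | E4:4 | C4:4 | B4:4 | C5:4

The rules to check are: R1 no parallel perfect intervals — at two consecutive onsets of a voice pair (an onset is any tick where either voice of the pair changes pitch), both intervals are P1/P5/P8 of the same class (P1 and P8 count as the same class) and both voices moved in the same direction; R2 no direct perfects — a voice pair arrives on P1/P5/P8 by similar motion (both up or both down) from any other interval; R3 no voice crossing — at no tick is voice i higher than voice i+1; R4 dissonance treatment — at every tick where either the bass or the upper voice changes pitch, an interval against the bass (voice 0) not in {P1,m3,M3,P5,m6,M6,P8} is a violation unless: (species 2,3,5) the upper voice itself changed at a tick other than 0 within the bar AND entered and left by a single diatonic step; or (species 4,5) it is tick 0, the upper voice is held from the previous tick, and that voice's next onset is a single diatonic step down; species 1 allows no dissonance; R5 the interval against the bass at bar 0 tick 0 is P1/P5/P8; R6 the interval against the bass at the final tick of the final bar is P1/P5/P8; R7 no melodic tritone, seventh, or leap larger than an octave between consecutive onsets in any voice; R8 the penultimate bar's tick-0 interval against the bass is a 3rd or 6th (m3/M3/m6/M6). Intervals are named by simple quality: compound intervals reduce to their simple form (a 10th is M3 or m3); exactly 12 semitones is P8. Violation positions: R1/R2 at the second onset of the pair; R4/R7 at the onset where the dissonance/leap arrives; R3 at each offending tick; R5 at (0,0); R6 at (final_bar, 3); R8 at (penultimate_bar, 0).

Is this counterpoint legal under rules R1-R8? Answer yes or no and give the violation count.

bar 0: v0=A3 v1=A4 v2=C5 (m3)
bar 1: v0=G3 v1=G4 v2=F4 (m7)
bar 2: v0=F3 v1=D4 v2=E4 (M7)
bar 3: v0=G3 v1=D4 v2=G4 (P8)
bar 4: v0=F3 v1=E4 v2=F4 (P8)
bar 5: v0=E3 v1=C4 v2=E4 (P8)
bar 6: v0=C3 v1=E3 v2=C4 (P8)
bar 7: v0=B3 v1=G4 v2=B4 (P8)
bar 8: v0=A3 v1=A4 v2=C5 (m3)
  R5 @ bar0.0: opens on m3
  R1 @ bar1.0: A3/A4 P8 -> G3/G4 P8 similar
  R3 @ bar1.0: G4 above F4
  R4 @ bar1.0: G3/F4 m7 untreated
  R3 @ bar1.1: G4 above F4
  R3 @ bar1.2: G4 above F4
  R3 @ bar1.3: G4 above F4
  R4 @ bar2.0: F3/E4 M7 untreated
  R2 @ bar3.0: F3/E4 M7 -> G3/G4 P8 similar
  R1 @ bar4.0: G3/G4 P8 -> F3/F4 P8 similar
  R4 @ bar4.0: F3/E4 M7 untreated
  R1 @ bar5.0: F3/F4 P8 -> E3/E4 P8 similar
  R1 @ bar6.0: E3/E4 P8 -> C3/C4 P8 similar
  R1 @ bar7.0: C3/C4 P8 -> B3/B4 P8 similar
  R7 @ bar7.0: C3->B3 leap 11st
  R7 @ bar7.0: E3->G4 leap 15st
  R7 @ bar7.0: C4->B4 leap 11st
  R8 @ bar7.0: penult P8 not 3rd/6th
  R6 @ bar8.3: closes on m3

No (19 violations)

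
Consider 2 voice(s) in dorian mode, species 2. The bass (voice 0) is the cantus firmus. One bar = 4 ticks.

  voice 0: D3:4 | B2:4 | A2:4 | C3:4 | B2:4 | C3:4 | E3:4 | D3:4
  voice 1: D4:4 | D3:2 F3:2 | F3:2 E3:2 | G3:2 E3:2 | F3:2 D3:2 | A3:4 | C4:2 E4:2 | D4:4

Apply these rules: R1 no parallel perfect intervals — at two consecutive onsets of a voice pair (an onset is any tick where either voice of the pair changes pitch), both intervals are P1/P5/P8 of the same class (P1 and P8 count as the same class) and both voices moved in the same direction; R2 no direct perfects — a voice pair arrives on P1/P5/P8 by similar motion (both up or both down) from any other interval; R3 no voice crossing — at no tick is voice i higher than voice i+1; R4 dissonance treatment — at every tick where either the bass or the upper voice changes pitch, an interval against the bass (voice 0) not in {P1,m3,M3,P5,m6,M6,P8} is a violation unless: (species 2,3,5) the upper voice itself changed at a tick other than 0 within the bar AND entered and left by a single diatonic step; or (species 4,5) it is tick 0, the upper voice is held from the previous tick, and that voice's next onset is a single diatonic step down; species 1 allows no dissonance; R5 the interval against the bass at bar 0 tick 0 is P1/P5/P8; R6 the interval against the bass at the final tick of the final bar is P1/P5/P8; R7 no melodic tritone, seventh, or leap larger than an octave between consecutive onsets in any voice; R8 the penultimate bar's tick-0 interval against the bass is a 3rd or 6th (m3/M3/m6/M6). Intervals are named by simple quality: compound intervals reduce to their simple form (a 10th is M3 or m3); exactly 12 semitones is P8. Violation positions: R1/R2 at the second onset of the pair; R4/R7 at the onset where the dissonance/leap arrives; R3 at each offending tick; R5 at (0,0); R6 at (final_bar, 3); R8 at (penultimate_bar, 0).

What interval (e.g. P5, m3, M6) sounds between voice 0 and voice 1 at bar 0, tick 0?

P8

voice 0=D3 voice 1=D4 -> P8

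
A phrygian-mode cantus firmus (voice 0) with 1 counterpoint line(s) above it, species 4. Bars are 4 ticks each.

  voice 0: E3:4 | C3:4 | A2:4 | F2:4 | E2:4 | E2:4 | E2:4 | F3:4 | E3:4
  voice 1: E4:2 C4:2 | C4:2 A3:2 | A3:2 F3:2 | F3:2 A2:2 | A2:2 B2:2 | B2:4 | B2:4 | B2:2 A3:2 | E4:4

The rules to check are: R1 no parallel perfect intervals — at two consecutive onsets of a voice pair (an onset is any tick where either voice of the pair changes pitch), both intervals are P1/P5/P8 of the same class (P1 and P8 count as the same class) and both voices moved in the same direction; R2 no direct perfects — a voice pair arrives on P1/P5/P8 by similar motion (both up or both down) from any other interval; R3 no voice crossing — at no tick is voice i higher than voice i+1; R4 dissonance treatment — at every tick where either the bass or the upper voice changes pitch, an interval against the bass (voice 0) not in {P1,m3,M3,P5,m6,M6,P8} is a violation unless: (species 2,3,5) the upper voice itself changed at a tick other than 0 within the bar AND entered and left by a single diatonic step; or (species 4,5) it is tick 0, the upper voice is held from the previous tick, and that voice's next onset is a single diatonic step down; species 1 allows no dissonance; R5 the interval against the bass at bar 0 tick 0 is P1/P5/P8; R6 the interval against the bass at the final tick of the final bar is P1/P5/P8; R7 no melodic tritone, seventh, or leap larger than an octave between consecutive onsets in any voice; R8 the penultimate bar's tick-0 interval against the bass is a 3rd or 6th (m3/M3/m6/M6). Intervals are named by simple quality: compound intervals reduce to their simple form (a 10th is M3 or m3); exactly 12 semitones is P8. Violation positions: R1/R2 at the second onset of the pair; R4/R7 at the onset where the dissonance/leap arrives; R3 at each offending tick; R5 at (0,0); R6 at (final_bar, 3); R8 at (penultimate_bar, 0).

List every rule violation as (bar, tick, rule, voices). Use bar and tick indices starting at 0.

bar 0: v0=E3 v1=E4 downbeat P8
bar 1: v0=C3 v1=C4 downbeat P8
bar 2: v0=A2 v1=A3 downbeat P8
bar 3: v0=F2 v1=F3 downbeat P8
bar 4: v0=E2 v1=A2 downbeat P4
bar 5: v0=E2 v1=B2 downbeat P5
bar 6: v0=E2 v1=B2 downbeat P5
bar 7: v0=F3 v1=B2 downbeat TT
bar 8: v0=E3 v1=E4 downbeat P8
  -> R4 @ bar 4 tick 0 v(0, 1): E2/A2 P4 untreated
  -> R3 @ bar 7 tick 0 v(0, 1): F3 above B2
  -> R4 @ bar 7 tick 0 v(0, 1): F3/B2 TT untreated
  -> R7 @ bar 7 tick 0 v(0,): E2->F3 leap 13st
  -> R8 @ bar 7 tick 0 v(0, 1): penult TT not 3rd/6th
  -> R3 @ bar 7 tick 1 v(0, 1): F3 above B2
  -> R7 @ bar 7 tick 2 v(1,): B2->A3 leap 10st

(4, 0, R4, (0, 1))
(7, 0, R3, (0, 1))
(7, 0, R4, (0, 1))
(7, 0, R7, (0,))
(7, 0, R8, (0, 1))
(7, 1, R3, (0, 1))
(7, 2, R7, (1,))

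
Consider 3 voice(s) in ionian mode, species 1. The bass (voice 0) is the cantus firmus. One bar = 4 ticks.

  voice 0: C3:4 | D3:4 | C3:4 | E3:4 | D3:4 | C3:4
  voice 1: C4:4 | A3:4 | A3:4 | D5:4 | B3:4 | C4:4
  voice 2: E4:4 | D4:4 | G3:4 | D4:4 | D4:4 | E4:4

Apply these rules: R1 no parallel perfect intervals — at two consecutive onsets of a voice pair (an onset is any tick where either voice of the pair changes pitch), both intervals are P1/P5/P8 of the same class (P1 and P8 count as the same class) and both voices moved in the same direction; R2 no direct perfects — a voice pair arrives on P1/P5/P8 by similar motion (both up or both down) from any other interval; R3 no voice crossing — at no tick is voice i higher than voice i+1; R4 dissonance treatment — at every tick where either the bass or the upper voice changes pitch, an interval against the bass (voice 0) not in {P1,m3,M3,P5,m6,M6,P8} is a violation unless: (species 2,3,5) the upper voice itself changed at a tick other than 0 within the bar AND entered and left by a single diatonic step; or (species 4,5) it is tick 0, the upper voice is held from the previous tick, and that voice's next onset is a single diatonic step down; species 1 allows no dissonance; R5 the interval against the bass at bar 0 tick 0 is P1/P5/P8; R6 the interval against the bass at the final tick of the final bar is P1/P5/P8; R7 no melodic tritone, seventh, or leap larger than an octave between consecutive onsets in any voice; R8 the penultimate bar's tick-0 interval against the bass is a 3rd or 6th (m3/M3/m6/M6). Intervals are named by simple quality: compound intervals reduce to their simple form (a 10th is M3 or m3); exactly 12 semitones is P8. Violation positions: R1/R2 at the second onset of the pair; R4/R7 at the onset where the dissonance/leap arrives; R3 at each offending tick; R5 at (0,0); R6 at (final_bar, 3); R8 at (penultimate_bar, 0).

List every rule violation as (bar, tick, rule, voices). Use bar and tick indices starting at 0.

bar 0: v0=C3 v1=C4 v2=E4 downbeat M3
bar 1: v0=D3 v1=A3 v2=D4 downbeat P8
bar 2: v0=C3 v1=A3 v2=G3 downbeat P5
bar 3: v0=E3 v1=D5 v2=D4 downbeat m7
bar 4: v0=D3 v1=B3 v2=D4 downbeat P8
bar 5: v0=C3 v1=C4 v2=E4 downbeat M3
  -> R5 @ bar 0 tick 0 v(0, 2): opens on M3
  -> R2 @ bar 2 tick 0 v(0, 2): D3/D4 P8 -> C3/G3 P5 similar
  -> R3 @ bar 2 tick 0 v(1, 2): A3 above G3
  -> R3 @ bar 2 tick 1 v(1, 2): A3 above G3
  -> R3 @ bar 2 tick 2 v(1, 2): A3 above G3
  -> R3 @ bar 2 tick 3 v(1, 2): A3 above G3
  -> R2 @ bar 3 tick 0 v(1, 2): A3/G3 M2 -> D5/D4 P8 similar
  -> R3 @ bar 3 tick 0 v(1, 2): D5 above D4
  -> R4 @ bar 3 tick 0 v(0, 1): E3/D5 m7 untreated
  -> R4 @ bar 3 tick 0 v(0, 2): E3/D4 m7 untreated
  -> R7 @ bar 3 tick 0 v(1,): A3->D5 leap 17st
  -> R3 @ bar 3 tick 1 v(1, 2): D5 above D4
  -> R3 @ bar 3 tick 2 v(1, 2): D5 above D4
  -> R3 @ bar 3 tick 3 v(1, 2): D5 above D4
  -> R7 @ bar 4 tick 0 v(1,): D5->B3 leap 15st
  -> R8 @ bar 4 tick 0 v(0, 2): penult P8 not 3rd/6th
  -> R6 @ bar 5 tick 3 v(0, 2): closes on M3

(0, 0, R5, (0, 2))
(2, 0, R2, (0, 2))
(2, 0, R3, (1, 2))
(2, 1, R3, (1, 2))
(2, 2, R3, (1, 2))
(2, 3, R3, (1, 2))
(3, 0, R2, (1, 2))
(3, 0, R3, (1, 2))
(3, 0, R4, (0, 1))
(3, 0, R4, (0, 2))
(3, 0, R7, (1,))
(3, 1, R3, (1, 2))
(3, 2, R3, (1, 2))
(3, 3, R3, (1, 2))
(4, 0, R7, (1,))
(4, 0, R8, (0, 2))
(5, 3, R6, (0, 2))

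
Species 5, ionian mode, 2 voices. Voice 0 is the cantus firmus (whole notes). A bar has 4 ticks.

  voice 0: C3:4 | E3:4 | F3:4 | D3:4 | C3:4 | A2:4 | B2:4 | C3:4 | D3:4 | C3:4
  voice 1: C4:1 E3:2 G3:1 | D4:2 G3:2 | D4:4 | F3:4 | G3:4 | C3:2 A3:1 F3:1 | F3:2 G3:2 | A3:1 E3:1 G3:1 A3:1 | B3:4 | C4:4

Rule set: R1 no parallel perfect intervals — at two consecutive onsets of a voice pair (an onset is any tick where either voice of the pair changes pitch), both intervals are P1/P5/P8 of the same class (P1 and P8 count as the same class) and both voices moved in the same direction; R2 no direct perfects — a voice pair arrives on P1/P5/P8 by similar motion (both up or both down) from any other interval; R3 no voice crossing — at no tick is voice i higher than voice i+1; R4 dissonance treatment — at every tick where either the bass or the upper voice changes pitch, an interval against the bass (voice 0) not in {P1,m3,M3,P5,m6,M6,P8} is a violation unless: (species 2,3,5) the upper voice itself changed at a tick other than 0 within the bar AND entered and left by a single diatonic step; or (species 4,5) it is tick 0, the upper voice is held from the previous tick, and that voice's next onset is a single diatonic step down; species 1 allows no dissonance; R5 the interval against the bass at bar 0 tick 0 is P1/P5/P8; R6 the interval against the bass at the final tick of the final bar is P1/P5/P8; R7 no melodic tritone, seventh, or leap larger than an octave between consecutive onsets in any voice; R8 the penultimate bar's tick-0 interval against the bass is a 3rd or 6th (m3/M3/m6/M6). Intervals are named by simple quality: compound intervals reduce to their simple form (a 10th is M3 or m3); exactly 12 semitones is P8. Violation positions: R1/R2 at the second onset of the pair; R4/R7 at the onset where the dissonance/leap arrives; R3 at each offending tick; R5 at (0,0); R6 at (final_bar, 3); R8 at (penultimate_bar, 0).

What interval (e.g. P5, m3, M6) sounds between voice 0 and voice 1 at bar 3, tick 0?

voice 0=D3 voice 1=F3 -> m3

m3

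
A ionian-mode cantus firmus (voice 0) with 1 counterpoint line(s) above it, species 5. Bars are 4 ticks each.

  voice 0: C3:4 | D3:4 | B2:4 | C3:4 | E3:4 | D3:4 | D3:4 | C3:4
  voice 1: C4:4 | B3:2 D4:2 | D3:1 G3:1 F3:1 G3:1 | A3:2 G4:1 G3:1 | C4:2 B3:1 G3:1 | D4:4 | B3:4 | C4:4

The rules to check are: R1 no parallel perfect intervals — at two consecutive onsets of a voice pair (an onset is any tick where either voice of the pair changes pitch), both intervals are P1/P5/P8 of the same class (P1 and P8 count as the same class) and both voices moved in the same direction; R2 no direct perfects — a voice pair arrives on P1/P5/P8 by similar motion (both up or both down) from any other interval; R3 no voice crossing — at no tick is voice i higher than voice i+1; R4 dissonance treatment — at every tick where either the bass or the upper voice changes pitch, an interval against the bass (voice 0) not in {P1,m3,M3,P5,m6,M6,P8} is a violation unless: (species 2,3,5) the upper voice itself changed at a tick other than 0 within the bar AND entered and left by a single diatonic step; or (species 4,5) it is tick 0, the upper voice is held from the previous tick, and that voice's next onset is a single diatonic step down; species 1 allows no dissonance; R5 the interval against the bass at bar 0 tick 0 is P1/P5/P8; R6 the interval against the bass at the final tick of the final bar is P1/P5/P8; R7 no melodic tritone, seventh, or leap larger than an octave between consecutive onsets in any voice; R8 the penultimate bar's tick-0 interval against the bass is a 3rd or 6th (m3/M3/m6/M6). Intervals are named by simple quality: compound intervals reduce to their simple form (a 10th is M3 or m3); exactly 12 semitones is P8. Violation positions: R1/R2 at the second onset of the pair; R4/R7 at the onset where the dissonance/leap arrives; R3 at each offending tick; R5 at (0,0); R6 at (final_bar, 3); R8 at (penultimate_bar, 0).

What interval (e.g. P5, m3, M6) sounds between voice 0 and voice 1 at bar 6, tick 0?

voice 0=D3 voice 1=B3 -> M6

M6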